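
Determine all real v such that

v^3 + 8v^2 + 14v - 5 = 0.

Possible rational roots are divisors of -5. Testing v = -5 gives 0, so (v + 5) is a factor.
Divide: v^3 + 8v^2 + 14v - 5 = (v + 5)(v^2 + 3v - 1).
Apply the quadratic formula to v^2 + 3v - 1 = 0: v = (-3 +/- sqrt(13))/2, i.e. v ~= 0.3028 or v ~= -3.3028.

v = -5 or v = -3.3028 or v = 0.3028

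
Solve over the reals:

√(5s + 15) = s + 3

s = -3 or s = 2

Square both sides: 5s + 15 = (s + 3)².
Expand and rearrange: s² + s - 6 = 0.
Solving gives s = 2 or s = -3.
Check each candidate in the original equation:
  s = 2: √(25) = 5, while s + 3 = 5 — valid.
  s = -3: √(0) = 0, while s + 3 = 0 — valid.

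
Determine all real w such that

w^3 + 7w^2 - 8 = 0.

Possible rational roots are divisors of -8. Testing w = 1 gives 0, so (w - 1) is a factor.
Divide: w^3 + 7w^2 - 8 = (w - 1)(w^2 + 8w + 8).
Apply the quadratic formula to w^2 + 8w + 8 = 0: w = (-8 +/- sqrt(32))/2, i.e. w ~= -1.1716 or w ~= -6.8284.

w = -6.8284 or w = -1.1716 or w = 1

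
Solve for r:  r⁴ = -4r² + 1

Let u = r². The equation becomes u² + 4u - 1 = 0.
By the quadratic formula, u = -2 + √(5) or u = -√(5) - 2.
r² = -2 + √(5) gives r = ±√(-2 + √(5)) ≈ ±0.4859.
r² = -√(5) - 2 < 0 has no real solution.

r = -0.4859 or r = 0.4859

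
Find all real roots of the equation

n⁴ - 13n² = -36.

Let u = n². The equation becomes u² - 13u + 36 = 0.
Factor: (u - 9)(u - 4) = 0, so u = 9 or u = 4.
n² = 9 gives n = ±3.
n² = 4 gives n = ±2.

n = -3 or n = -2 or n = 2 or n = 3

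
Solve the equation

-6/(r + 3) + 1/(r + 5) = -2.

Multiply both sides by (r + 3)(r + 5):
-6(r + 5) + (r + 3) = -2(r + 3)(r + 5).
Expand and collect terms: -2r^2 - 11r - 3 = 0.
By the quadratic formula, r = (11 +/- sqrt(97)) / -4, so r ~= -5.2122 or r ~= -0.2878.
Neither value makes a denominator zero (r != -3, r != -5), so both are valid.

r = -5.2122 or r = -0.2878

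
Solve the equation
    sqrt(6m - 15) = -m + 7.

Square both sides: 6m - 15 = (-m + 7)^2.
Expand and rearrange: m^2 - 20m + 64 = 0.
Solving gives m = 16 or m = 4.
Check each candidate in the original equation:
  m = 16: sqrt(81) = 9, while -m + 7 = -9 — extraneous.
  m = 4: sqrt(9) = 3, while -m + 7 = 3 — valid.

m = 4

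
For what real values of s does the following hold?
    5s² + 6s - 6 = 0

Discriminant: (6)² − 4·5·(-6) = 156.
Quadratic formula: s = (-6 ± √156) / 10.
So s = -3/5 + √(39)/5 ≈ 0.649 or s = -√(39)/5 - 3/5 ≈ -1.849.

s = -1.849 or s = 0.649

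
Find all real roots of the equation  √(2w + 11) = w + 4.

w = -1

Square both sides: 2w + 11 = (w + 4)².
Expand and rearrange: w² + 6w + 5 = 0.
Solving gives w = -1 or w = -5.
Check each candidate in the original equation:
  w = -1: √(9) = 3, while w + 4 = 3 — valid.
  w = -5: √(1) = 1, while w + 4 = -1 — extraneous.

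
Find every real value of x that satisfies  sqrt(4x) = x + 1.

x = 1

Square both sides: 4x = (x + 1)^2.
Expand and rearrange: x^2 - 2x + 1 = 0.
This gives the repeated root x = 1.
Check in the original equation:
  x = 1: sqrt(4) = 2, while x + 1 = 2 — valid.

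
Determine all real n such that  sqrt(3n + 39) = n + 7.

n = -1

Square both sides: 3n + 39 = (n + 7)^2.
Expand and rearrange: n^2 + 11n + 10 = 0.
Solving gives n = -1 or n = -10.
Check each candidate in the original equation:
  n = -1: sqrt(36) = 6, while n + 7 = 6 — valid.
  n = -10: sqrt(9) = 3, while n + 7 = -3 — extraneous.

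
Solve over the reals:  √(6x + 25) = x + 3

x = 4

Square both sides: 6x + 25 = (x + 3)².
Expand and rearrange: x² - 16 = 0.
Solving gives x = 4 or x = -4.
Check each candidate in the original equation:
  x = 4: √(49) = 7, while x + 3 = 7 — valid.
  x = -4: √(1) = 1, while x + 3 = -1 — extraneous.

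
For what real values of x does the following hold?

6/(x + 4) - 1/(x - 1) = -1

x = -9.4772 or x = 1.4772

Multiply both sides by (x + 4)(x - 1):
6(x - 1) - (x + 4) = -(x + 4)(x - 1).
Expand and collect terms: -x² - 8x + 14 = 0.
By the quadratic formula, x = (8 ± √120) / -2, so x ≈ -9.4772 or x ≈ 1.4772.
Neither value makes a denominator zero (x ≠ -4, x ≠ 1), so both are valid.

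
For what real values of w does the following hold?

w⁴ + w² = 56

w = -2.6458 or w = 2.6458

Let u = w². The equation becomes u² + u - 56 = 0.
Factor: (u + 8)(u - 7) = 0, so u = -8 or u = 7.
w² = -8 < 0 has no real solution.
w² = 7 gives w = ±√(7) ≈ ±2.6458.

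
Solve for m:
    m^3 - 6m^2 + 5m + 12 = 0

Possible rational roots are divisors of 12. Testing m = -1 gives 0, so (m + 1) is a factor.
Divide: m^3 - 6m^2 + 5m + 12 = (m + 1)(m^2 - 7m + 12).
Factor the quadratic: m = 4 or m = 3.

m = -1 or m = 3 or m = 4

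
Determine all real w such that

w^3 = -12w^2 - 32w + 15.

w = -7.4051 or w = -5 or w = 0.4051

Rearrange: w^3 + 12w^2 + 32w - 15 = 0.
Possible rational roots are divisors of -15. Testing w = -5 gives 0, so (w + 5) is a factor.
Divide: w^3 + 12w^2 + 32w - 15 = (w + 5)(w^2 + 7w - 3).
Apply the quadratic formula to w^2 + 7w - 3 = 0: w = (-7 +/- sqrt(61))/2, i.e. w ~= 0.4051 or w ~= -7.4051.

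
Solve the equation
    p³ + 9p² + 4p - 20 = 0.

p = -8.217 or p = -2 or p = 1.217

Possible rational roots are divisors of -20. Testing p = -2 gives 0, so (p + 2) is a factor.
Divide: p³ + 9p² + 4p - 20 = (p + 2)(p² + 7p - 10).
Apply the quadratic formula to p² + 7p - 10 = 0: p = (-7 ± √89)/2, i.e. p ≈ 1.217 or p ≈ -8.217.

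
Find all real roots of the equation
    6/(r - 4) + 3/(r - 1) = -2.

Multiply both sides by (r - 4)(r - 1):
6(r - 1) + 3(r - 4) = -2(r - 4)(r - 1).
Expand and collect terms: -2r² + r + 10 = 0.
Factor or apply the quadratic formula: r = -2 or r = 2.5.
Neither value makes a denominator zero (r ≠ 4, r ≠ 1), so both are valid.

r = -2 or r = 2.5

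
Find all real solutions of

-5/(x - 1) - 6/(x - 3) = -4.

Multiply both sides by (x - 1)(x - 3):
-5(x - 3) - 6(x - 1) = -4(x - 1)(x - 3).
Expand and collect terms: -4x^2 + 27x - 33 = 0.
By the quadratic formula, x = (-27 +/- sqrt(201)) / -8, so x ~= 1.6028 or x ~= 5.1472.
Neither value makes a denominator zero (x != 1, x != 3), so both are valid.

x = 1.6028 or x = 5.1472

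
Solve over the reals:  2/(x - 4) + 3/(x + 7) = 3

x = -6.0621 or x = 4.7288

Multiply both sides by (x - 4)(x + 7):
2(x + 7) + 3(x - 4) = 3(x - 4)(x + 7).
Expand and collect terms: 3x² + 4x - 86 = 0.
By the quadratic formula, x = (-4 ± √1048) / 6, so x ≈ 4.7288 or x ≈ -6.0621.
Neither value makes a denominator zero (x ≠ 4, x ≠ -7), so both are valid.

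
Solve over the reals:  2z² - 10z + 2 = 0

z = 0.2087 or z = 4.7913

Discriminant: (-10)² − 4·2·2 = 84.
Quadratic formula: z = (10 ± √84) / 4.
So z = √(21)/2 + 5/2 ≈ 4.7913 or z = 5/2 - √(21)/2 ≈ 0.2087.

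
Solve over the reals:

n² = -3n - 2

n = -2 or n = -1

Bring every term to one side: n² + 3n + 2 = 0.
Factor: (n + 1)(n + 2) = 0.
So n = -1 or n = -2.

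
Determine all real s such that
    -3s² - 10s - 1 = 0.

Discriminant: (-10)² − 4·(-3)·(-1) = 88.
Quadratic formula: s = (10 ± √88) / (-6).
So s = -5/3 - √(22)/3 ≈ -3.2301 or s = -5/3 + √(22)/3 ≈ -0.1032.

s = -3.2301 or s = -0.1032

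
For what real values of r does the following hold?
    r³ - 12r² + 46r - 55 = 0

Possible rational roots are divisors of -55. Testing r = 5 gives 0, so (r - 5) is a factor.
Divide: r³ - 12r² + 46r - 55 = (r - 5)(r² - 7r + 11).
Apply the quadratic formula to r² - 7r + 11 = 0: r = (7 ± √5)/2, i.e. r ≈ 4.618 or r ≈ 2.382.

r = 2.382 or r = 4.618 or r = 5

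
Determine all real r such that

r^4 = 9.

Let u = r^2. The equation becomes u^2 - 9 = 0.
Factor: (u + 3)(u - 3) = 0, so u = -3 or u = 3.
r^2 = -3 < 0 has no real solution.
r^2 = 3 gives r = +/-sqrt(3) ~= +/-1.7321.

r = -1.7321 or r = 1.7321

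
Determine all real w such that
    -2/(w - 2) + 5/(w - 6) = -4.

Multiply both sides by (w - 2)(w - 6):
-2(w - 6) + 5(w - 2) = -4(w - 2)(w - 6).
Expand and collect terms: -4w² + 29w - 50 = 0.
By the quadratic formula, w = (-29 ± √41) / -8, so w ≈ 2.8246 or w ≈ 4.4254.
Neither value makes a denominator zero (w ≠ 2, w ≠ 6), so both are valid.

w = 2.8246 or w = 4.4254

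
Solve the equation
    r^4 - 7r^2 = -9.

r = -2.3028 or r = -1.3028 or r = 1.3028 or r = 2.3028

Let u = r^2. The equation becomes u^2 - 7u + 9 = 0.
By the quadratic formula, u = sqrt(13)/2 + 7/2 or u = 7/2 - sqrt(13)/2.
r^2 = sqrt(13)/2 + 7/2 gives r = +/-(1/2 + sqrt(13)/2) ~= +/-2.3028.
r^2 = 7/2 - sqrt(13)/2 gives r = +/-(-1/2 + sqrt(13)/2) ~= +/-1.3028.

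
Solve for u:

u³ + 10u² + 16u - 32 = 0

u = -7.1231 or u = -4 or u = 1.1231

Possible rational roots are divisors of -32. Testing u = -4 gives 0, so (u + 4) is a factor.
Divide: u³ + 10u² + 16u - 32 = (u + 4)(u² + 6u - 8).
Apply the quadratic formula to u² + 6u - 8 = 0: u = (-6 ± √68)/2, i.e. u ≈ 1.1231 or u ≈ -7.1231.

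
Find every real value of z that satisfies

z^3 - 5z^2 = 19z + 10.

Rearrange: z^3 - 5z^2 - 19z - 10 = 0.
Possible rational roots are divisors of -10. Testing z = -2 gives 0, so (z + 2) is a factor.
Divide: z^3 - 5z^2 - 19z - 10 = (z + 2)(z^2 - 7z - 5).
Apply the quadratic formula to z^2 - 7z - 5 = 0: z = (7 +/- sqrt(69))/2, i.e. z ~= 7.6533 or z ~= -0.6533.

z = -2 or z = -0.6533 or z = 7.6533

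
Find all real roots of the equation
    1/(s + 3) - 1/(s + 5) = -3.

s = -4.5774 or s = -3.4226

Multiply both sides by (s + 3)(s + 5):
(s + 5) - (s + 3) = -3(s + 3)(s + 5).
Expand and collect terms: -3s² - 24s - 47 = 0.
By the quadratic formula, s = (24 ± √12) / -6, so s ≈ -4.5774 or s ≈ -3.4226.
Neither value makes a denominator zero (s ≠ -3, s ≠ -5), so both are valid.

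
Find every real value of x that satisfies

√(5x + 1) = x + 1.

Square both sides: 5x + 1 = (x + 1)².
Expand and rearrange: x² - 3x = 0.
Solving gives x = 3 or x = 0.
Check each candidate in the original equation:
  x = 3: √(16) = 4, while x + 1 = 4 — valid.
  x = 0: √(1) = 1, while x + 1 = 1 — valid.

x = 0 or x = 3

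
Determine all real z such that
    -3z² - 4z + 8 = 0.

z = -2.4305 or z = 1.0972

Discriminant: (-4)² − 4·(-3)·8 = 112.
Quadratic formula: z = (4 ± √112) / (-6).
So z = -2·√(7)/3 - 2/3 ≈ -2.4305 or z = -2/3 + 2·√(7)/3 ≈ 1.0972.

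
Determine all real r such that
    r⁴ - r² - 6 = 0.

r = -1.7321 or r = 1.7321

Let u = r². The equation becomes u² - u - 6 = 0.
Factor: (u - 3)(u + 2) = 0, so u = 3 or u = -2.
r² = 3 gives r = ±√(3) ≈ ±1.7321.
r² = -2 < 0 has no real solution.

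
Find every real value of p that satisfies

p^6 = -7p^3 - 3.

p = -1.8702 or p = -0.7712

Let u = p^3. The equation becomes u^2 + 7u + 3 = 0.
By the quadratic formula, u = -7/2 + sqrt(37)/2 or u = -7/2 - sqrt(37)/2.
p^3 = -7/2 + sqrt(37)/2 gives p = -(7/2 - sqrt(37)/2)^(1/3) ~= -0.7712.
p^3 = -7/2 - sqrt(37)/2 gives p = -(sqrt(37)/2 + 7/2)^(1/3) ~= -1.8702.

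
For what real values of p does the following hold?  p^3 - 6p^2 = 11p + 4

Rearrange: p^3 - 6p^2 - 11p - 4 = 0.
Possible rational roots are divisors of -4. Testing p = -1 gives 0, so (p + 1) is a factor.
Divide: p^3 - 6p^2 - 11p - 4 = (p + 1)(p^2 - 7p - 4).
Apply the quadratic formula to p^2 - 7p - 4 = 0: p = (7 +/- sqrt(65))/2, i.e. p ~= 7.5311 or p ~= -0.5311.

p = -1 or p = -0.5311 or p = 7.5311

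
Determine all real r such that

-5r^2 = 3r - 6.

r = -1.4358 or r = 0.8358

Rearrange to standard form: -5r^2 - 3r + 6 = 0.
Discriminant: (-3)^2 - 4*(-5)*6 = 129.
Quadratic formula: r = (3 +/- sqrt(129)) / (-10).
So r = -sqrt(129)/10 - 3/10 ~= -1.4358 or r = -3/10 + sqrt(129)/10 ~= 0.8358.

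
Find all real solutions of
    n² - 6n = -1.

Rearrange to standard form: n² - 6n + 1 = 0.
Discriminant: (-6)² − 4·1·1 = 32.
Quadratic formula: n = (6 ± √32) / 2.
So n = 2·√(2) + 3 ≈ 5.8284 or n = 3 - 2·√(2) ≈ 0.1716.

n = 0.1716 or n = 5.8284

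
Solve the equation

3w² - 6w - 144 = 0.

Factor: 3(w - 8)(w + 6) = 0.
So w = 8 or w = -6.

w = -6 or w = 8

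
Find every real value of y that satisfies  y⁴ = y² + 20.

y = -2.2361 or y = 2.2361

Let u = y². The equation becomes u² - u - 20 = 0.
Factor: (u - 5)(u + 4) = 0, so u = 5 or u = -4.
y² = 5 gives y = ±√(5) ≈ ±2.2361.
y² = -4 < 0 has no real solution.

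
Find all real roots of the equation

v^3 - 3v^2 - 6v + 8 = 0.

Possible rational roots are divisors of 8. Testing v = -2 gives 0, so (v + 2) is a factor.
Divide: v^3 - 3v^2 - 6v + 8 = (v + 2)(v^2 - 5v + 4).
Factor the quadratic: v = 4 or v = 1.

v = -2 or v = 1 or v = 4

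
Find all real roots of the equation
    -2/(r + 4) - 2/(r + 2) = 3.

Multiply both sides by (r + 4)(r + 2):
-2(r + 2) - 2(r + 4) = 3(r + 4)(r + 2).
Expand and collect terms: 3r^2 + 22r + 36 = 0.
By the quadratic formula, r = (-22 +/- sqrt(52)) / 6, so r ~= -2.4648 or r ~= -4.8685.
Neither value makes a denominator zero (r != -4, r != -2), so both are valid.

r = -4.8685 or r = -2.4648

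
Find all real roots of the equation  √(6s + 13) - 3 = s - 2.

Isolate the radical: √(6s + 13) = s + 1.
Square both sides: 6s + 13 = (s + 1)².
Expand and rearrange: s² - 4s - 12 = 0.
Solving gives s = 6 or s = -2.
Check each candidate in the original equation:
  s = 6: √(49) = 7, while s + 1 = 7 — valid.
  s = -2: √(1) = 1, while s + 1 = -1 — extraneous.

s = 6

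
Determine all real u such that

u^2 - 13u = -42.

u = 6 or u = 7

Bring every term to one side: u^2 - 13u + 42 = 0.
Factor: (u - 6)(u - 7) = 0.
So u = 6 or u = 7.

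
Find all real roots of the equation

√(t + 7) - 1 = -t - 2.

Isolate the radical: √(t + 7) = -t - 1.
Square both sides: t + 7 = (-t - 1)².
Expand and rearrange: t² + t - 6 = 0.
Solving gives t = 2 or t = -3.
Check each candidate in the original equation:
  t = 2: √(9) = 3, while -t - 1 = -3 — extraneous.
  t = -3: √(4) = 2, while -t - 1 = 2 — valid.

t = -3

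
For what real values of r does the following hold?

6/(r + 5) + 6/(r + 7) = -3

r = -10.2361 or r = -5.7639

Multiply both sides by (r + 5)(r + 7):
6(r + 7) + 6(r + 5) = -3(r + 5)(r + 7).
Expand and collect terms: -3r^2 - 48r - 177 = 0.
By the quadratic formula, r = (48 +/- sqrt(180)) / -6, so r ~= -10.2361 or r ~= -5.7639.
Neither value makes a denominator zero (r != -5, r != -7), so both are valid.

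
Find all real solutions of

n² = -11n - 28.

n = -7 or n = -4

Bring every term to one side: n² + 11n + 28 = 0.
Factor: (n + 4)(n + 7) = 0.
So n = -4 or n = -7.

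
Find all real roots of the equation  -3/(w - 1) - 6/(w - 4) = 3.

Multiply both sides by (w - 1)(w - 4):
-3(w - 4) - 6(w - 1) = 3(w - 1)(w - 4).
Expand and collect terms: 3w^2 - 6w - 6 = 0.
By the quadratic formula, w = (6 +/- sqrt(108)) / 6, so w ~= 2.7321 or w ~= -0.7321.
Neither value makes a denominator zero (w != 1, w != 4), so both are valid.

w = -0.7321 or w = 2.7321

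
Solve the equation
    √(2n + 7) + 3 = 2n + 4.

Isolate the radical: √(2n + 7) = 2n + 1.
Square both sides: 2n + 7 = (2n + 1)².
Expand and rearrange: 4n² + 2n - 6 = 0.
Solving gives n = 1 or n = -1.5.
Check each candidate in the original equation:
  n = 1: √(9) = 3, while 2n + 1 = 3 — valid.
  n = -1.5: √(4) = 2, while 2n + 1 = -2 — extraneous.

n = 1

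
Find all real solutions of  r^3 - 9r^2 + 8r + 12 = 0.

Possible rational roots are divisors of 12. Testing r = 2 gives 0, so (r - 2) is a factor.
Divide: r^3 - 9r^2 + 8r + 12 = (r - 2)(r^2 - 7r - 6).
Apply the quadratic formula to r^2 - 7r - 6 = 0: r = (7 +/- sqrt(73))/2, i.e. r ~= 7.772 or r ~= -0.772.

r = -0.772 or r = 2 or r = 7.772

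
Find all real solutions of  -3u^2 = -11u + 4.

u = 0.4093 or u = 3.2573

Rearrange to standard form: -3u^2 + 11u - 4 = 0.
Discriminant: (11)^2 - 4*(-3)*(-4) = 73.
Quadratic formula: u = (-11 +/- sqrt(73)) / (-6).
So u = 11/6 - sqrt(73)/6 ~= 0.4093 or u = sqrt(73)/6 + 11/6 ~= 3.2573.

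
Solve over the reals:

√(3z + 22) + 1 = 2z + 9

Isolate the radical: √(3z + 22) = 2z + 8.
Square both sides: 3z + 22 = (2z + 8)².
Expand and rearrange: 4z² + 29z + 42 = 0.
Solving gives z = -2 or z = -5.25.
Check each candidate in the original equation:
  z = -2: √(16) = 4, while 2z + 8 = 4 — valid.
  z = -5.25: √(6.25) = 2.5, while 2z + 8 = -2.5 — extraneous.

z = -2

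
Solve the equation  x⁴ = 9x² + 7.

x = -3.1177 or x = 3.1177

Let u = x². The equation becomes u² - 9u - 7 = 0.
By the quadratic formula, u = 9/2 + √(109)/2 or u = 9/2 - √(109)/2.
x² = 9/2 + √(109)/2 gives x = ±√(9/2 + √(109)/2) ≈ ±3.1177.
x² = 9/2 - √(109)/2 < 0 has no real solution.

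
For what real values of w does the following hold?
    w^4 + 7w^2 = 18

Let u = w^2. The equation becomes u^2 + 7u - 18 = 0.
Factor: (u - 2)(u + 9) = 0, so u = 2 or u = -9.
w^2 = 2 gives w = +/-sqrt(2) ~= +/-1.4142.
w^2 = -9 < 0 has no real solution.

w = -1.4142 or w = 1.4142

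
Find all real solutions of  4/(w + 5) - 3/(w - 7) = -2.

Multiply both sides by (w + 5)(w - 7):
4(w - 7) - 3(w + 5) = -2(w + 5)(w - 7).
Expand and collect terms: -2w² + 3w + 113 = 0.
By the quadratic formula, w = (-3 ± √913) / -4, so w ≈ -6.804 or w ≈ 8.304.
Neither value makes a denominator zero (w ≠ -5, w ≠ 7), so both are valid.

w = -6.804 or w = 8.304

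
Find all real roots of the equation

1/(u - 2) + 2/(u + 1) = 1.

u = 0.2679 or u = 3.7321

Multiply both sides by (u - 2)(u + 1):
(u + 1) + 2(u - 2) = (u - 2)(u + 1).
Expand and collect terms: u² - 4u + 1 = 0.
By the quadratic formula, u = (4 ± √12) / 2, so u ≈ 3.7321 or u ≈ 0.2679.
Neither value makes a denominator zero (u ≠ 2, u ≠ -1), so both are valid.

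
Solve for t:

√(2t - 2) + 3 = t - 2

Isolate the radical: √(2t - 2) = t - 5.
Square both sides: 2t - 2 = (t - 5)².
Expand and rearrange: t² - 12t + 27 = 0.
Solving gives t = 9 or t = 3.
Check each candidate in the original equation:
  t = 9: √(16) = 4, while t - 5 = 4 — valid.
  t = 3: √(4) = 2, while t - 5 = -2 — extraneous.

t = 9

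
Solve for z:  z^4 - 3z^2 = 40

z = -2.8284 or z = 2.8284

Let u = z^2. The equation becomes u^2 - 3u - 40 = 0.
Factor: (u - 8)(u + 5) = 0, so u = 8 or u = -5.
z^2 = 8 gives z = +/-2*sqrt(2) ~= +/-2.8284.
z^2 = -5 < 0 has no real solution.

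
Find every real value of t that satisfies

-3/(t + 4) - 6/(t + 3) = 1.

t = -12.3589 or t = -3.6411

Multiply both sides by (t + 4)(t + 3):
-3(t + 3) - 6(t + 4) = (t + 4)(t + 3).
Expand and collect terms: t² + 16t + 45 = 0.
By the quadratic formula, t = (-16 ± √76) / 2, so t ≈ -3.6411 or t ≈ -12.3589.
Neither value makes a denominator zero (t ≠ -4, t ≠ -3), so both are valid.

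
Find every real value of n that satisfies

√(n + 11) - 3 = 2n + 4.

Isolate the radical: √(n + 11) = 2n + 7.
Square both sides: n + 11 = (2n + 7)².
Expand and rearrange: 4n² + 27n + 38 = 0.
Solving gives n = -2 or n = -4.75.
Check each candidate in the original equation:
  n = -2: √(9) = 3, while 2n + 7 = 3 — valid.
  n = -4.75: √(6.25) = 2.5, while 2n + 7 = -2.5 — extraneous.

n = -2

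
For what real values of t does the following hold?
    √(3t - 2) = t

Square both sides: 3t - 2 = (t)².
Expand and rearrange: t² - 3t + 2 = 0.
Solving gives t = 2 or t = 1.
Check each candidate in the original equation:
  t = 2: √(4) = 2, while t = 2 — valid.
  t = 1: √(1) = 1, while t = 1 — valid.

t = 1 or t = 2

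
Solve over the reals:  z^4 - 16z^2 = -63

Let u = z^2. The equation becomes u^2 - 16u + 63 = 0.
Factor: (u - 9)(u - 7) = 0, so u = 9 or u = 7.
z^2 = 9 gives z = +/-3.
z^2 = 7 gives z = +/-sqrt(7) ~= +/-2.6458.

z = -3 or z = -2.6458 or z = 2.6458 or z = 3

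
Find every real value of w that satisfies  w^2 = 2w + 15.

Bring every term to one side: w^2 - 2w - 15 = 0.
Factor: (w - 5)(w + 3) = 0.
So w = 5 or w = -3.

w = -3 or w = 5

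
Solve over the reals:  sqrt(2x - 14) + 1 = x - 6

x = 7 or x = 9

Isolate the radical: sqrt(2x - 14) = x - 7.
Square both sides: 2x - 14 = (x - 7)^2.
Expand and rearrange: x^2 - 16x + 63 = 0.
Solving gives x = 9 or x = 7.
Check each candidate in the original equation:
  x = 9: sqrt(4) = 2, while x - 7 = 2 — valid.
  x = 7: sqrt(0) = 0, while x - 7 = 0 — valid.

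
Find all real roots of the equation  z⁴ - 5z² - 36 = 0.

Let u = z². The equation becomes u² - 5u - 36 = 0.
Factor: (u - 9)(u + 4) = 0, so u = 9 or u = -4.
z² = 9 gives z = ±3.
z² = -4 < 0 has no real solution.

z = -3 or z = 3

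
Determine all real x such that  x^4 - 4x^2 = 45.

x = -3 or x = 3

Let u = x^2. The equation becomes u^2 - 4u - 45 = 0.
Factor: (u - 9)(u + 5) = 0, so u = 9 or u = -5.
x^2 = 9 gives x = +/-3.
x^2 = -5 < 0 has no real solution.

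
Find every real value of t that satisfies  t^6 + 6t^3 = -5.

Let u = t^3. The equation becomes u^2 + 6u + 5 = 0.
Factor: (u + 5)(u + 1) = 0, so u = -5 or u = -1.
t^3 = -5 gives t = -(5)^(1/3) ~= -1.71.
t^3 = -1 gives t = -1.

t = -1.71 or t = -1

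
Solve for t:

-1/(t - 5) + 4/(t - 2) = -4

Multiply both sides by (t - 5)(t - 2):
-(t - 2) + 4(t - 5) = -4(t - 5)(t - 2).
Expand and collect terms: -4t² + 25t - 22 = 0.
By the quadratic formula, t = (-25 ± √273) / -8, so t ≈ 1.0597 or t ≈ 5.1903.
Neither value makes a denominator zero (t ≠ 5, t ≠ 2), so both are valid.

t = 1.0597 or t = 5.1903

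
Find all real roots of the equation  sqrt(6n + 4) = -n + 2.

Square both sides: 6n + 4 = (-n + 2)^2.
Expand and rearrange: n^2 - 10n = 0.
Solving gives n = 10 or n = 0.
Check each candidate in the original equation:
  n = 10: sqrt(64) = 8, while -n + 2 = -8 — extraneous.
  n = 0: sqrt(4) = 2, while -n + 2 = 2 — valid.

n = 0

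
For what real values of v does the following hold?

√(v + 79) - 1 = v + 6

v = 2

Isolate the radical: √(v + 79) = v + 7.
Square both sides: v + 79 = (v + 7)².
Expand and rearrange: v² + 13v - 30 = 0.
Solving gives v = 2 or v = -15.
Check each candidate in the original equation:
  v = 2: √(81) = 9, while v + 7 = 9 — valid.
  v = -15: √(64) = 8, while v + 7 = -8 — extraneous.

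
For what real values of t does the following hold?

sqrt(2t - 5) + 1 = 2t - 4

t = 2.5 or t = 3

Isolate the radical: sqrt(2t - 5) = 2t - 5.
Square both sides: 2t - 5 = (2t - 5)^2.
Expand and rearrange: 4t^2 - 22t + 30 = 0.
Solving gives t = 3 or t = 2.5.
Check each candidate in the original equation:
  t = 3: sqrt(1) = 1, while 2t - 5 = 1 — valid.
  t = 2.5: sqrt(0) = 0, while 2t - 5 = 0 — valid.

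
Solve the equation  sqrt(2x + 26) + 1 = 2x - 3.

x = 5

Isolate the radical: sqrt(2x + 26) = 2x - 4.
Square both sides: 2x + 26 = (2x - 4)^2.
Expand and rearrange: 4x^2 - 18x - 10 = 0.
Solving gives x = 5 or x = -0.5.
Check each candidate in the original equation:
  x = 5: sqrt(36) = 6, while 2x - 4 = 6 — valid.
  x = -0.5: sqrt(25) = 5, while 2x - 4 = -5 — extraneous.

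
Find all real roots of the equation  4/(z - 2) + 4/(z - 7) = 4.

z = 2.8074 or z = 8.1926

Multiply both sides by (z - 2)(z - 7):
4(z - 7) + 4(z - 2) = 4(z - 2)(z - 7).
Expand and collect terms: 4z^2 - 44z + 92 = 0.
By the quadratic formula, z = (44 +/- sqrt(464)) / 8, so z ~= 8.1926 or z ~= 2.8074.
Neither value makes a denominator zero (z != 2, z != 7), so both are valid.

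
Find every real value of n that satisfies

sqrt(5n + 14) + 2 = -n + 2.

n = -2

Isolate the radical: sqrt(5n + 14) = -n.
Square both sides: 5n + 14 = (-n)^2.
Expand and rearrange: n^2 - 5n - 14 = 0.
Solving gives n = 7 or n = -2.
Check each candidate in the original equation:
  n = 7: sqrt(49) = 7, while -n = -7 — extraneous.
  n = -2: sqrt(4) = 2, while -n = 2 — valid.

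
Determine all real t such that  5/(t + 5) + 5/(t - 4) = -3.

t = -6.9654 or t = 2.6321

Multiply both sides by (t + 5)(t - 4):
5(t - 4) + 5(t + 5) = -3(t + 5)(t - 4).
Expand and collect terms: -3t^2 - 13t + 55 = 0.
By the quadratic formula, t = (13 +/- sqrt(829)) / -6, so t ~= -6.9654 or t ~= 2.6321.
Neither value makes a denominator zero (t != -5, t != 4), so both are valid.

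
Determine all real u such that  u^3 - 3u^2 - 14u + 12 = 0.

Possible rational roots are divisors of 12. Testing u = -3 gives 0, so (u + 3) is a factor.
Divide: u^3 - 3u^2 - 14u + 12 = (u + 3)(u^2 - 6u + 4).
Apply the quadratic formula to u^2 - 6u + 4 = 0: u = (6 +/- sqrt(20))/2, i.e. u ~= 5.2361 or u ~= 0.7639.

u = -3 or u = 0.7639 or u = 5.2361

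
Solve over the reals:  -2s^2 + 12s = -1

Rearrange to standard form: -2s^2 + 12s + 1 = 0.
Discriminant: (12)^2 - 4*(-2)*1 = 152.
Quadratic formula: s = (-12 +/- sqrt(152)) / (-4).
So s = 3 - sqrt(38)/2 ~= -0.0822 or s = 3 + sqrt(38)/2 ~= 6.0822.

s = -0.0822 or s = 6.0822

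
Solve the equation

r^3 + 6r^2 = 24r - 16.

Rearrange: r^3 + 6r^2 - 24r + 16 = 0.
Possible rational roots are divisors of 16. Testing r = 2 gives 0, so (r - 2) is a factor.
Divide: r^3 + 6r^2 - 24r + 16 = (r - 2)(r^2 + 8r - 8).
Apply the quadratic formula to r^2 + 8r - 8 = 0: r = (-8 +/- sqrt(96))/2, i.e. r ~= 0.899 or r ~= -8.899.

r = -8.899 or r = 0.899 or r = 2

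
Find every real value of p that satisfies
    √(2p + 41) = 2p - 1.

Square both sides: 2p + 41 = (2p - 1)².
Expand and rearrange: 4p² - 6p - 40 = 0.
Solving gives p = 4 or p = -2.5.
Check each candidate in the original equation:
  p = 4: √(49) = 7, while 2p - 1 = 7 — valid.
  p = -2.5: √(36) = 6, while 2p - 1 = -6 — extraneous.

p = 4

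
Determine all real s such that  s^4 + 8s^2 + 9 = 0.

No real solutions.

Let u = s^2. The equation becomes u^2 + 8u + 9 = 0.
By the quadratic formula, u = -4 + sqrt(7) or u = -4 - sqrt(7).
s^2 = -4 + sqrt(7) < 0 has no real solution.
s^2 = -4 - sqrt(7) < 0 has no real solution.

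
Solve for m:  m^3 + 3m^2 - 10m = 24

m = -4 or m = -2 or m = 3

Rearrange: m^3 + 3m^2 - 10m - 24 = 0.
Possible rational roots are divisors of -24. Testing m = 3 gives 0, so (m - 3) is a factor.
Divide: m^3 + 3m^2 - 10m - 24 = (m - 3)(m^2 + 6m + 8).
Factor the quadratic: m = -2 or m = -4.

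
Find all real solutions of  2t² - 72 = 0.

t = -6 or t = 6

Factor: 2(t + 6)(t - 6) = 0.
So t = -6 or t = 6.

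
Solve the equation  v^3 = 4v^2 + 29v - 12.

Rearrange: v^3 - 4v^2 - 29v + 12 = 0.
Possible rational roots are divisors of 12. Testing v = -4 gives 0, so (v + 4) is a factor.
Divide: v^3 - 4v^2 - 29v + 12 = (v + 4)(v^2 - 8v + 3).
Apply the quadratic formula to v^2 - 8v + 3 = 0: v = (8 +/- sqrt(52))/2, i.e. v ~= 7.6056 or v ~= 0.3944.

v = -4 or v = 0.3944 or v = 7.6056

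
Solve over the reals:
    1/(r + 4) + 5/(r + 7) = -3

r = -8.7913 or r = -4.2087

Multiply both sides by (r + 4)(r + 7):
(r + 7) + 5(r + 4) = -3(r + 4)(r + 7).
Expand and collect terms: -3r^2 - 39r - 111 = 0.
By the quadratic formula, r = (39 +/- sqrt(189)) / -6, so r ~= -8.7913 or r ~= -4.2087.
Neither value makes a denominator zero (r != -4, r != -7), so both are valid.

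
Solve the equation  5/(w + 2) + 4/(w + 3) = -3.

w = -5.5275 or w = -2.4725

Multiply both sides by (w + 2)(w + 3):
5(w + 3) + 4(w + 2) = -3(w + 2)(w + 3).
Expand and collect terms: -3w^2 - 24w - 41 = 0.
By the quadratic formula, w = (24 +/- sqrt(84)) / -6, so w ~= -5.5275 or w ~= -2.4725.
Neither value makes a denominator zero (w != -2, w != -3), so both are valid.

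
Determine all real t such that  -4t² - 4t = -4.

t = -1.618 or t = 0.618

Rearrange to standard form: -4t² - 4t + 4 = 0.
Discriminant: (-4)² − 4·(-4)·4 = 80.
Quadratic formula: t = (4 ± √80) / (-8).
So t = -√(5)/2 - 1/2 ≈ -1.618 or t = -1/2 + √(5)/2 ≈ 0.618.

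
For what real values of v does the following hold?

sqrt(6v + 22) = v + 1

v = 7

Square both sides: 6v + 22 = (v + 1)^2.
Expand and rearrange: v^2 - 4v - 21 = 0.
Solving gives v = 7 or v = -3.
Check each candidate in the original equation:
  v = 7: sqrt(64) = 8, while v + 1 = 8 — valid.
  v = -3: sqrt(4) = 2, while v + 1 = -2 — extraneous.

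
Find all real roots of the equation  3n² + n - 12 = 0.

Discriminant: (1)² − 4·3·(-12) = 145.
Quadratic formula: n = (-1 ± √145) / 6.
So n = -1/6 + √(145)/6 ≈ 1.8403 or n = -√(145)/6 - 1/6 ≈ -2.1736.

n = -2.1736 or n = 1.8403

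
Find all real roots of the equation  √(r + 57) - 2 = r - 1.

r = 7

Isolate the radical: √(r + 57) = r + 1.
Square both sides: r + 57 = (r + 1)².
Expand and rearrange: r² + r - 56 = 0.
Solving gives r = 7 or r = -8.
Check each candidate in the original equation:
  r = 7: √(64) = 8, while r + 1 = 8 — valid.
  r = -8: √(49) = 7, while r + 1 = -7 — extraneous.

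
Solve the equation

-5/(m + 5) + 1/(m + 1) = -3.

Multiply both sides by (m + 5)(m + 1):
-5(m + 1) + (m + 5) = -3(m + 5)(m + 1).
Expand and collect terms: -3m^2 - 14m - 15 = 0.
Factor or apply the quadratic formula: m = -3 or m = -1.6667.
Neither value makes a denominator zero (m != -5, m != -1), so both are valid.

m = -3 or m = -1.6667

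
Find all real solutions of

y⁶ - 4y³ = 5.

y = -1 or y = 1.71

Let u = y³. The equation becomes u² - 4u - 5 = 0.
Factor: (u + 1)(u - 5) = 0, so u = -1 or u = 5.
y³ = -1 gives y = -1.
y³ = 5 gives y = ∛(5) ≈ 1.71.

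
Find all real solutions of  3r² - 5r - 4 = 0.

r = -0.5907 or r = 2.2573

Discriminant: (-5)² − 4·3·(-4) = 73.
Quadratic formula: r = (5 ± √73) / 6.
So r = 5/6 + √(73)/6 ≈ 2.2573 or r = 5/6 - √(73)/6 ≈ -0.5907.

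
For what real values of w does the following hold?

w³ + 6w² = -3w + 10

Rearrange: w³ + 6w² + 3w - 10 = 0.
Possible rational roots are divisors of -10. Testing w = 1 gives 0, so (w - 1) is a factor.
Divide: w³ + 6w² + 3w - 10 = (w - 1)(w² + 7w + 10).
Factor the quadratic: w = -2 or w = -5.

w = -5 or w = -2 or w = 1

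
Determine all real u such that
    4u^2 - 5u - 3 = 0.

Discriminant: (-5)^2 - 4*4*(-3) = 73.
Quadratic formula: u = (5 +/- sqrt(73)) / 8.
So u = 5/8 + sqrt(73)/8 ~= 1.693 or u = 5/8 - sqrt(73)/8 ~= -0.443.

u = -0.443 or u = 1.693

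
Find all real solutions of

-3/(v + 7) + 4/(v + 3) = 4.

Multiply both sides by (v + 7)(v + 3):
-3(v + 3) + 4(v + 7) = 4(v + 7)(v + 3).
Expand and collect terms: 4v² + 39v + 65 = 0.
By the quadratic formula, v = (-39 ± √481) / 8, so v ≈ -2.1335 or v ≈ -7.6165.
Neither value makes a denominator zero (v ≠ -7, v ≠ -3), so both are valid.

v = -7.6165 or v = -2.1335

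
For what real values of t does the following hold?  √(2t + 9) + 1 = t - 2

t = 8

Isolate the radical: √(2t + 9) = t - 3.
Square both sides: 2t + 9 = (t - 3)².
Expand and rearrange: t² - 8t = 0.
Solving gives t = 8 or t = 0.
Check each candidate in the original equation:
  t = 8: √(25) = 5, while t - 3 = 5 — valid.
  t = 0: √(9) = 3, while t - 3 = -3 — extraneous.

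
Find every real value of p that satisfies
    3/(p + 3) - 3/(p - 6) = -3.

p = -3.9083 or p = 6.9083

Multiply both sides by (p + 3)(p - 6):
3(p - 6) - 3(p + 3) = -3(p + 3)(p - 6).
Expand and collect terms: -3p² + 9p + 81 = 0.
By the quadratic formula, p = (-9 ± √1053) / -6, so p ≈ -3.9083 or p ≈ 6.9083.
Neither value makes a denominator zero (p ≠ -3, p ≠ 6), so both are valid.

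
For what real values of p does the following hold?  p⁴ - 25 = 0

p = -2.2361 or p = 2.2361

Let u = p². The equation becomes u² - 25 = 0.
Factor: (u - 5)(u + 5) = 0, so u = 5 or u = -5.
p² = 5 gives p = ±√(5) ≈ ±2.2361.
p² = -5 < 0 has no real solution.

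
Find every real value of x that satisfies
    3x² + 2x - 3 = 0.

x = -1.3874 or x = 0.7208

Discriminant: (2)² − 4·3·(-3) = 40.
Quadratic formula: x = (-2 ± √40) / 6.
So x = -1/3 + √(10)/3 ≈ 0.7208 or x = -√(10)/3 - 1/3 ≈ -1.3874.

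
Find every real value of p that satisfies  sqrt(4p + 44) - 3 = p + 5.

Isolate the radical: sqrt(4p + 44) = p + 8.
Square both sides: 4p + 44 = (p + 8)^2.
Expand and rearrange: p^2 + 12p + 20 = 0.
Solving gives p = -2 or p = -10.
Check each candidate in the original equation:
  p = -2: sqrt(36) = 6, while p + 8 = 6 — valid.
  p = -10: sqrt(4) = 2, while p + 8 = -2 — extraneous.

p = -2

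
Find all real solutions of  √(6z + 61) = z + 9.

Square both sides: 6z + 61 = (z + 9)².
Expand and rearrange: z² + 12z + 20 = 0.
Solving gives z = -2 or z = -10.
Check each candidate in the original equation:
  z = -2: √(49) = 7, while z + 9 = 7 — valid.
  z = -10: √(1) = 1, while z + 9 = -1 — extraneous.

z = -2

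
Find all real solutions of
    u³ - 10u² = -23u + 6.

Rearrange: u³ - 10u² + 23u - 6 = 0.
Possible rational roots are divisors of -6. Testing u = 3 gives 0, so (u - 3) is a factor.
Divide: u³ - 10u² + 23u - 6 = (u - 3)(u² - 7u + 2).
Apply the quadratic formula to u² - 7u + 2 = 0: u = (7 ± √41)/2, i.e. u ≈ 6.7016 or u ≈ 0.2984.

u = 0.2984 or u = 3 or u = 6.7016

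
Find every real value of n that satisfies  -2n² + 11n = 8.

n = 0.8625 or n = 4.6375

Rearrange to standard form: -2n² + 11n - 8 = 0.
Discriminant: (11)² − 4·(-2)·(-8) = 57.
Quadratic formula: n = (-11 ± √57) / (-4).
So n = 11/4 - √(57)/4 ≈ 0.8625 or n = √(57)/4 + 11/4 ≈ 4.6375.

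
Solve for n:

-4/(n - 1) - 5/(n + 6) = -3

n = -4.6515 or n = 2.6515

Multiply both sides by (n - 1)(n + 6):
-4(n + 6) - 5(n - 1) = -3(n - 1)(n + 6).
Expand and collect terms: -3n² - 6n + 37 = 0.
By the quadratic formula, n = (6 ± √480) / -6, so n ≈ -4.6515 or n ≈ 2.6515.
Neither value makes a denominator zero (n ≠ 1, n ≠ -6), so both are valid.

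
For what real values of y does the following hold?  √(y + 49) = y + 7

y = 0

Square both sides: y + 49 = (y + 7)².
Expand and rearrange: y² + 13y = 0.
Solving gives y = 0 or y = -13.
Check each candidate in the original equation:
  y = 0: √(49) = 7, while y + 7 = 7 — valid.
  y = -13: √(36) = 6, while y + 7 = -6 — extraneous.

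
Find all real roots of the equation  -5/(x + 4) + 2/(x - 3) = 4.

x = -5.178 or x = 3.428

Multiply both sides by (x + 4)(x - 3):
-5(x - 3) + 2(x + 4) = 4(x + 4)(x - 3).
Expand and collect terms: 4x² + 7x - 71 = 0.
By the quadratic formula, x = (-7 ± √1185) / 8, so x ≈ 3.428 or x ≈ -5.178.
Neither value makes a denominator zero (x ≠ -4, x ≠ 3), so both are valid.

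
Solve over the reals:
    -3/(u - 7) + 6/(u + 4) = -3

u = -5.8557 or u = 7.8557

Multiply both sides by (u - 7)(u + 4):
-3(u + 4) + 6(u - 7) = -3(u - 7)(u + 4).
Expand and collect terms: -3u² + 6u + 138 = 0.
By the quadratic formula, u = (-6 ± √1692) / -6, so u ≈ -5.8557 or u ≈ 7.8557.
Neither value makes a denominator zero (u ≠ 7, u ≠ -4), so both are valid.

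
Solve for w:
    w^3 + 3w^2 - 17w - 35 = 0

w = -5 or w = -1.8284 or w = 3.8284

Possible rational roots are divisors of -35. Testing w = -5 gives 0, so (w + 5) is a factor.
Divide: w^3 + 3w^2 - 17w - 35 = (w + 5)(w^2 - 2w - 7).
Apply the quadratic formula to w^2 - 2w - 7 = 0: w = (2 +/- sqrt(32))/2, i.e. w ~= 3.8284 or w ~= -1.8284.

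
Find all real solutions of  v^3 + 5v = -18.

Rearrange: v^3 + 5v + 18 = 0.
Possible rational roots are divisors of 18. Testing v = -2 gives 0, so (v + 2) is a factor.
Divide: v^3 + 5v + 18 = (v + 2)(v^2 - 2v + 9).
The quadratic v^2 - 2v + 9 has discriminant -32 < 0, so no further real roots.

v = -2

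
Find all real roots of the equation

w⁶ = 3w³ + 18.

w = -1.4422 or w = 1.8171

Let u = w³. The equation becomes u² - 3u - 18 = 0.
Factor: (u + 3)(u - 6) = 0, so u = -3 or u = 6.
w³ = -3 gives w = -∛(3) ≈ -1.4422.
w³ = 6 gives w = ∛(6) ≈ 1.8171.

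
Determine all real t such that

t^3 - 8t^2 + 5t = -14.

t = -1 or t = 2 or t = 7

Rearrange: t^3 - 8t^2 + 5t + 14 = 0.
Possible rational roots are divisors of 14. Testing t = 2 gives 0, so (t - 2) is a factor.
Divide: t^3 - 8t^2 + 5t + 14 = (t - 2)(t^2 - 6t - 7).
Factor the quadratic: t = 7 or t = -1.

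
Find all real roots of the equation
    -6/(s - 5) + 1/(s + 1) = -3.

s = -1.2526 or s = 6.9192

Multiply both sides by (s - 5)(s + 1):
-6(s + 1) + (s - 5) = -3(s - 5)(s + 1).
Expand and collect terms: -3s² + 17s + 26 = 0.
By the quadratic formula, s = (-17 ± √601) / -6, so s ≈ -1.2526 or s ≈ 6.9192.
Neither value makes a denominator zero (s ≠ 5, s ≠ -1), so both are valid.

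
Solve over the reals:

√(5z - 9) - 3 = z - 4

Isolate the radical: √(5z - 9) = z - 1.
Square both sides: 5z - 9 = (z - 1)².
Expand and rearrange: z² - 7z + 10 = 0.
Solving gives z = 5 or z = 2.
Check each candidate in the original equation:
  z = 5: √(16) = 4, while z - 1 = 4 — valid.
  z = 2: √(1) = 1, while z - 1 = 1 — valid.

z = 2 or z = 5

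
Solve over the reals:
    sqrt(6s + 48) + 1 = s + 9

s = -8 or s = -2

Isolate the radical: sqrt(6s + 48) = s + 8.
Square both sides: 6s + 48 = (s + 8)^2.
Expand and rearrange: s^2 + 10s + 16 = 0.
Solving gives s = -2 or s = -8.
Check each candidate in the original equation:
  s = -2: sqrt(36) = 6, while s + 8 = 6 — valid.
  s = -8: sqrt(0) = 0, while s + 8 = 0 — valid.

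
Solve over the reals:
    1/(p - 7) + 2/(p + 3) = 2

Multiply both sides by (p - 7)(p + 3):
(p + 3) + 2(p - 7) = 2(p - 7)(p + 3).
Expand and collect terms: 2p² - 11p - 31 = 0.
By the quadratic formula, p = (11 ± √369) / 4, so p ≈ 7.5523 or p ≈ -2.0523.
Neither value makes a denominator zero (p ≠ 7, p ≠ -3), so both are valid.

p = -2.0523 or p = 7.5523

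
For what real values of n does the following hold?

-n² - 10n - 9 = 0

Factor: -1(n + 1)(n + 9) = 0.
So n = -1 or n = -9.

n = -9 or n = -1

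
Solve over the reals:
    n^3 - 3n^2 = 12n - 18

n = -3 or n = 1.2679 or n = 4.7321

Rearrange: n^3 - 3n^2 - 12n + 18 = 0.
Possible rational roots are divisors of 18. Testing n = -3 gives 0, so (n + 3) is a factor.
Divide: n^3 - 3n^2 - 12n + 18 = (n + 3)(n^2 - 6n + 6).
Apply the quadratic formula to n^2 - 6n + 6 = 0: n = (6 +/- sqrt(12))/2, i.e. n ~= 4.7321 or n ~= 1.2679.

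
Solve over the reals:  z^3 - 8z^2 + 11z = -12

Rearrange: z^3 - 8z^2 + 11z + 12 = 0.
Possible rational roots are divisors of 12. Testing z = 3 gives 0, so (z - 3) is a factor.
Divide: z^3 - 8z^2 + 11z + 12 = (z - 3)(z^2 - 5z - 4).
Apply the quadratic formula to z^2 - 5z - 4 = 0: z = (5 +/- sqrt(41))/2, i.e. z ~= 5.7016 or z ~= -0.7016.

z = -0.7016 or z = 3 or z = 5.7016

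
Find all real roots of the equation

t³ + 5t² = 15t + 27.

t = -6.6458 or t = -1.3542 or t = 3

Rearrange: t³ + 5t² - 15t - 27 = 0.
Possible rational roots are divisors of -27. Testing t = 3 gives 0, so (t - 3) is a factor.
Divide: t³ + 5t² - 15t - 27 = (t - 3)(t² + 8t + 9).
Apply the quadratic formula to t² + 8t + 9 = 0: t = (-8 ± √28)/2, i.e. t ≈ -1.3542 or t ≈ -6.6458.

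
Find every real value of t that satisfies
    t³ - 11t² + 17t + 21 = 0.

Possible rational roots are divisors of 21. Testing t = 3 gives 0, so (t - 3) is a factor.
Divide: t³ - 11t² + 17t + 21 = (t - 3)(t² - 8t - 7).
Apply the quadratic formula to t² - 8t - 7 = 0: t = (8 ± √92)/2, i.e. t ≈ 8.7958 or t ≈ -0.7958.

t = -0.7958 or t = 3 or t = 8.7958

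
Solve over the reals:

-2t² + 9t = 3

Rearrange to standard form: -2t² + 9t - 3 = 0.
Discriminant: (9)² − 4·(-2)·(-3) = 57.
Quadratic formula: t = (-9 ± √57) / (-4).
So t = 9/4 - √(57)/4 ≈ 0.3625 or t = √(57)/4 + 9/4 ≈ 4.1375.

t = 0.3625 or t = 4.1375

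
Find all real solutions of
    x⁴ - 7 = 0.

x = -1.6266 or x = 1.6266

Let u = x². The equation becomes u² - 7 = 0.
By the quadratic formula, u = √(7) or u = -√(7).
x² = √(7) gives x = ±7^(1/4) ≈ ±1.6266.
x² = -√(7) < 0 has no real solution.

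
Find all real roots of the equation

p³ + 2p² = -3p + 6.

p = 1

Rearrange: p³ + 2p² + 3p - 6 = 0.
Possible rational roots are divisors of -6. Testing p = 1 gives 0, so (p - 1) is a factor.
Divide: p³ + 2p² + 3p - 6 = (p - 1)(p² + 3p + 6).
The quadratic p² + 3p + 6 has discriminant -15 < 0, so no further real roots.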